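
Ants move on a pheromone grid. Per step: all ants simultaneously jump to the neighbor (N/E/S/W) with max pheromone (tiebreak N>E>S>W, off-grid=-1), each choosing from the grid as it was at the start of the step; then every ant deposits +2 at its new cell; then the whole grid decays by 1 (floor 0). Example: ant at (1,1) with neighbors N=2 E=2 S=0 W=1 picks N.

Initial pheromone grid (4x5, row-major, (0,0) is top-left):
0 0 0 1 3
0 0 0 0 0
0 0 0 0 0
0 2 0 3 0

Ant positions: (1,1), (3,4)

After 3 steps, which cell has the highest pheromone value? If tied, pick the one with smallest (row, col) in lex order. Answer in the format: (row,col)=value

Step 1: ant0:(1,1)->N->(0,1) | ant1:(3,4)->W->(3,3)
  grid max=4 at (3,3)
Step 2: ant0:(0,1)->E->(0,2) | ant1:(3,3)->N->(2,3)
  grid max=3 at (3,3)
Step 3: ant0:(0,2)->E->(0,3) | ant1:(2,3)->S->(3,3)
  grid max=4 at (3,3)
Final grid:
  0 0 0 1 0
  0 0 0 0 0
  0 0 0 0 0
  0 0 0 4 0
Max pheromone 4 at (3,3)

Answer: (3,3)=4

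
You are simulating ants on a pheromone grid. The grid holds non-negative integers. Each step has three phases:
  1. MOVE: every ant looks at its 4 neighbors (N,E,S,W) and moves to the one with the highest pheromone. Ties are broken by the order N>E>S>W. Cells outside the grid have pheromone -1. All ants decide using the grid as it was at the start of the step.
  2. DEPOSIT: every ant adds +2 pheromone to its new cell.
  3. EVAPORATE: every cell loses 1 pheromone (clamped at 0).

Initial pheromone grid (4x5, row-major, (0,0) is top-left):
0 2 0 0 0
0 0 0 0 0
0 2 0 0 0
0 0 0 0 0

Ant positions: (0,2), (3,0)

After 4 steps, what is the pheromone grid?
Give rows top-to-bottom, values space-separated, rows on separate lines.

After step 1: ants at (0,1),(2,0)
  0 3 0 0 0
  0 0 0 0 0
  1 1 0 0 0
  0 0 0 0 0
After step 2: ants at (0,2),(2,1)
  0 2 1 0 0
  0 0 0 0 0
  0 2 0 0 0
  0 0 0 0 0
After step 3: ants at (0,1),(1,1)
  0 3 0 0 0
  0 1 0 0 0
  0 1 0 0 0
  0 0 0 0 0
After step 4: ants at (1,1),(0,1)
  0 4 0 0 0
  0 2 0 0 0
  0 0 0 0 0
  0 0 0 0 0

0 4 0 0 0
0 2 0 0 0
0 0 0 0 0
0 0 0 0 0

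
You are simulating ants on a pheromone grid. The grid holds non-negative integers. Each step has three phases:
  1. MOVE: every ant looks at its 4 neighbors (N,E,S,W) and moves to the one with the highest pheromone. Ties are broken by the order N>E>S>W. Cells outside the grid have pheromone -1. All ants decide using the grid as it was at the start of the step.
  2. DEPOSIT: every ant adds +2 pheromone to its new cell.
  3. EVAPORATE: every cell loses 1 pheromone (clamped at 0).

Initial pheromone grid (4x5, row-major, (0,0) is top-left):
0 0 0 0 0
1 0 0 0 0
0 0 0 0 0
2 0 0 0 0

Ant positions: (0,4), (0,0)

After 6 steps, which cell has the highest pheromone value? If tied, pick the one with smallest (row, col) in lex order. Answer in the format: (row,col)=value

Step 1: ant0:(0,4)->S->(1,4) | ant1:(0,0)->S->(1,0)
  grid max=2 at (1,0)
Step 2: ant0:(1,4)->N->(0,4) | ant1:(1,0)->N->(0,0)
  grid max=1 at (0,0)
Step 3: ant0:(0,4)->S->(1,4) | ant1:(0,0)->S->(1,0)
  grid max=2 at (1,0)
Step 4: ant0:(1,4)->N->(0,4) | ant1:(1,0)->N->(0,0)
  grid max=1 at (0,0)
Step 5: ant0:(0,4)->S->(1,4) | ant1:(0,0)->S->(1,0)
  grid max=2 at (1,0)
Step 6: ant0:(1,4)->N->(0,4) | ant1:(1,0)->N->(0,0)
  grid max=1 at (0,0)
Final grid:
  1 0 0 0 1
  1 0 0 0 0
  0 0 0 0 0
  0 0 0 0 0
Max pheromone 1 at (0,0)

Answer: (0,0)=1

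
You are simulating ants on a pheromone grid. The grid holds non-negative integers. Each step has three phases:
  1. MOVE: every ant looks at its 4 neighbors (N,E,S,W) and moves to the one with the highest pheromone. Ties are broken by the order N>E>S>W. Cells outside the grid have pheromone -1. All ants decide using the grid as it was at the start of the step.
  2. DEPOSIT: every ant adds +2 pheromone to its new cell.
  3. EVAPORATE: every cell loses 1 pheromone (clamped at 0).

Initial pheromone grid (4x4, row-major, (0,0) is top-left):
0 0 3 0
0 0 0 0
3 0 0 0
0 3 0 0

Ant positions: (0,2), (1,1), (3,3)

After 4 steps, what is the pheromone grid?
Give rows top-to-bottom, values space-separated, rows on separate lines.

After step 1: ants at (0,3),(0,1),(2,3)
  0 1 2 1
  0 0 0 0
  2 0 0 1
  0 2 0 0
After step 2: ants at (0,2),(0,2),(1,3)
  0 0 5 0
  0 0 0 1
  1 0 0 0
  0 1 0 0
After step 3: ants at (0,3),(0,3),(0,3)
  0 0 4 5
  0 0 0 0
  0 0 0 0
  0 0 0 0
After step 4: ants at (0,2),(0,2),(0,2)
  0 0 9 4
  0 0 0 0
  0 0 0 0
  0 0 0 0

0 0 9 4
0 0 0 0
0 0 0 0
0 0 0 0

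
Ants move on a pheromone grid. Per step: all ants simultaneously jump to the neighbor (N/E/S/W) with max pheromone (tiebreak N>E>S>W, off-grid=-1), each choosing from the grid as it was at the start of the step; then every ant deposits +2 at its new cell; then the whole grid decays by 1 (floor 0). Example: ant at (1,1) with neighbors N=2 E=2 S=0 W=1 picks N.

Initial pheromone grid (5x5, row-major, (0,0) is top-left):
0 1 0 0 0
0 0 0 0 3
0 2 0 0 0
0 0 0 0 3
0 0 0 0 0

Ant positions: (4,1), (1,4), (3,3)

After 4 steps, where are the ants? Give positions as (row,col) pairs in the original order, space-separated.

Step 1: ant0:(4,1)->N->(3,1) | ant1:(1,4)->N->(0,4) | ant2:(3,3)->E->(3,4)
  grid max=4 at (3,4)
Step 2: ant0:(3,1)->N->(2,1) | ant1:(0,4)->S->(1,4) | ant2:(3,4)->N->(2,4)
  grid max=3 at (1,4)
Step 3: ant0:(2,1)->N->(1,1) | ant1:(1,4)->S->(2,4) | ant2:(2,4)->N->(1,4)
  grid max=4 at (1,4)
Step 4: ant0:(1,1)->S->(2,1) | ant1:(2,4)->N->(1,4) | ant2:(1,4)->S->(2,4)
  grid max=5 at (1,4)

(2,1) (1,4) (2,4)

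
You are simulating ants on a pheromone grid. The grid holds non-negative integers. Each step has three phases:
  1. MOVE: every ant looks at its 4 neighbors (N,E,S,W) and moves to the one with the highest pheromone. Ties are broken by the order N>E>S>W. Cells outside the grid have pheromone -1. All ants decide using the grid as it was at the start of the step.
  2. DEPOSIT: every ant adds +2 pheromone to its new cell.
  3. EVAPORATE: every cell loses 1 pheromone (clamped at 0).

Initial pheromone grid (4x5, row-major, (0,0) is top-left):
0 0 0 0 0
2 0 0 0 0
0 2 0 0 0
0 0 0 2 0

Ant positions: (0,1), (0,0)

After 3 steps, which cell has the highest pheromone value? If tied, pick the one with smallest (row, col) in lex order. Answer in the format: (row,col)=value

Step 1: ant0:(0,1)->E->(0,2) | ant1:(0,0)->S->(1,0)
  grid max=3 at (1,0)
Step 2: ant0:(0,2)->E->(0,3) | ant1:(1,0)->N->(0,0)
  grid max=2 at (1,0)
Step 3: ant0:(0,3)->E->(0,4) | ant1:(0,0)->S->(1,0)
  grid max=3 at (1,0)
Final grid:
  0 0 0 0 1
  3 0 0 0 0
  0 0 0 0 0
  0 0 0 0 0
Max pheromone 3 at (1,0)

Answer: (1,0)=3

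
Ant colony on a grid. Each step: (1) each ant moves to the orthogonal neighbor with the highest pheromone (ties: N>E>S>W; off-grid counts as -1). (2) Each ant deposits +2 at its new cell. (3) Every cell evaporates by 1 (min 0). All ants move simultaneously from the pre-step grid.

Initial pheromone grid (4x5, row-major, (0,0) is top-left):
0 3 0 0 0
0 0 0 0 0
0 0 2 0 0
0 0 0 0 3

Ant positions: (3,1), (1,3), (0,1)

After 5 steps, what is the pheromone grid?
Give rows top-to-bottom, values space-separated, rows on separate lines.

After step 1: ants at (2,1),(0,3),(0,2)
  0 2 1 1 0
  0 0 0 0 0
  0 1 1 0 0
  0 0 0 0 2
After step 2: ants at (2,2),(0,2),(0,1)
  0 3 2 0 0
  0 0 0 0 0
  0 0 2 0 0
  0 0 0 0 1
After step 3: ants at (1,2),(0,1),(0,2)
  0 4 3 0 0
  0 0 1 0 0
  0 0 1 0 0
  0 0 0 0 0
After step 4: ants at (0,2),(0,2),(0,1)
  0 5 6 0 0
  0 0 0 0 0
  0 0 0 0 0
  0 0 0 0 0
After step 5: ants at (0,1),(0,1),(0,2)
  0 8 7 0 0
  0 0 0 0 0
  0 0 0 0 0
  0 0 0 0 0

0 8 7 0 0
0 0 0 0 0
0 0 0 0 0
0 0 0 0 0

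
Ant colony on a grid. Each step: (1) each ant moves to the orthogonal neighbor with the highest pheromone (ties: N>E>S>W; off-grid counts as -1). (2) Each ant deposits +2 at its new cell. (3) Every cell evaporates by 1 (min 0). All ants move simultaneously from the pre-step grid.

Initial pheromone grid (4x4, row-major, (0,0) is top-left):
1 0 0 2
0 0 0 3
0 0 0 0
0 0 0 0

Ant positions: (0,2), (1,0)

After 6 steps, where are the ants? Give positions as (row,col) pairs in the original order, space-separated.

Step 1: ant0:(0,2)->E->(0,3) | ant1:(1,0)->N->(0,0)
  grid max=3 at (0,3)
Step 2: ant0:(0,3)->S->(1,3) | ant1:(0,0)->E->(0,1)
  grid max=3 at (1,3)
Step 3: ant0:(1,3)->N->(0,3) | ant1:(0,1)->W->(0,0)
  grid max=3 at (0,3)
Step 4: ant0:(0,3)->S->(1,3) | ant1:(0,0)->E->(0,1)
  grid max=3 at (1,3)
Step 5: ant0:(1,3)->N->(0,3) | ant1:(0,1)->W->(0,0)
  grid max=3 at (0,3)
Step 6: ant0:(0,3)->S->(1,3) | ant1:(0,0)->E->(0,1)
  grid max=3 at (1,3)

(1,3) (0,1)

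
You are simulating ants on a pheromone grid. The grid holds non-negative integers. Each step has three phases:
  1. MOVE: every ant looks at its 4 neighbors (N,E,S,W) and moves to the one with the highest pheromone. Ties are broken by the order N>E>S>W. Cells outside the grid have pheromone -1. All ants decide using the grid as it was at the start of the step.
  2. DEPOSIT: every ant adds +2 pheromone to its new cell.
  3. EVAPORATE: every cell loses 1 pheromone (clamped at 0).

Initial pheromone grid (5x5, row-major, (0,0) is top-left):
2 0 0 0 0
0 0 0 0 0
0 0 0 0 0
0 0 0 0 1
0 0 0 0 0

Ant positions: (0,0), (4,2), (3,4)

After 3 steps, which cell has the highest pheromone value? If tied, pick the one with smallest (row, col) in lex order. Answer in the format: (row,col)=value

Answer: (0,0)=1

Derivation:
Step 1: ant0:(0,0)->E->(0,1) | ant1:(4,2)->N->(3,2) | ant2:(3,4)->N->(2,4)
  grid max=1 at (0,0)
Step 2: ant0:(0,1)->W->(0,0) | ant1:(3,2)->N->(2,2) | ant2:(2,4)->N->(1,4)
  grid max=2 at (0,0)
Step 3: ant0:(0,0)->E->(0,1) | ant1:(2,2)->N->(1,2) | ant2:(1,4)->N->(0,4)
  grid max=1 at (0,0)
Final grid:
  1 1 0 0 1
  0 0 1 0 0
  0 0 0 0 0
  0 0 0 0 0
  0 0 0 0 0
Max pheromone 1 at (0,0)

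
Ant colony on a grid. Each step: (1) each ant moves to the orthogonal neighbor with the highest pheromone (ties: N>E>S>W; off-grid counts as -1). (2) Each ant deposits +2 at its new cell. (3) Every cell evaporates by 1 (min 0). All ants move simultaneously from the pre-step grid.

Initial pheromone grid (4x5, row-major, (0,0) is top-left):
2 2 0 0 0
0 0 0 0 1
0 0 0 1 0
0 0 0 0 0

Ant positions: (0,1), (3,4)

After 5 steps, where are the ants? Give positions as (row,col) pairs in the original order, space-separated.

Step 1: ant0:(0,1)->W->(0,0) | ant1:(3,4)->N->(2,4)
  grid max=3 at (0,0)
Step 2: ant0:(0,0)->E->(0,1) | ant1:(2,4)->N->(1,4)
  grid max=2 at (0,0)
Step 3: ant0:(0,1)->W->(0,0) | ant1:(1,4)->N->(0,4)
  grid max=3 at (0,0)
Step 4: ant0:(0,0)->E->(0,1) | ant1:(0,4)->S->(1,4)
  grid max=2 at (0,0)
Step 5: ant0:(0,1)->W->(0,0) | ant1:(1,4)->N->(0,4)
  grid max=3 at (0,0)

(0,0) (0,4)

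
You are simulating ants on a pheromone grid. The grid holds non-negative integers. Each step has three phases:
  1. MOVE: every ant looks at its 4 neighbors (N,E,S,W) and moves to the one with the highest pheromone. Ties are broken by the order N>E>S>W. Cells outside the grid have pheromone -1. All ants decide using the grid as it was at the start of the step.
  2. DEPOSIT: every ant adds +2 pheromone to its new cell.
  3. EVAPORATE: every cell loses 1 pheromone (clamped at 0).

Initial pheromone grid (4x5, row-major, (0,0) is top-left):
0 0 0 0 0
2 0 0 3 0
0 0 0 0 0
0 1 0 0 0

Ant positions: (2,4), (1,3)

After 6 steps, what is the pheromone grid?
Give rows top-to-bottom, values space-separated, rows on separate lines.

After step 1: ants at (1,4),(0,3)
  0 0 0 1 0
  1 0 0 2 1
  0 0 0 0 0
  0 0 0 0 0
After step 2: ants at (1,3),(1,3)
  0 0 0 0 0
  0 0 0 5 0
  0 0 0 0 0
  0 0 0 0 0
After step 3: ants at (0,3),(0,3)
  0 0 0 3 0
  0 0 0 4 0
  0 0 0 0 0
  0 0 0 0 0
After step 4: ants at (1,3),(1,3)
  0 0 0 2 0
  0 0 0 7 0
  0 0 0 0 0
  0 0 0 0 0
After step 5: ants at (0,3),(0,3)
  0 0 0 5 0
  0 0 0 6 0
  0 0 0 0 0
  0 0 0 0 0
After step 6: ants at (1,3),(1,3)
  0 0 0 4 0
  0 0 0 9 0
  0 0 0 0 0
  0 0 0 0 0

0 0 0 4 0
0 0 0 9 0
0 0 0 0 0
0 0 0 0 0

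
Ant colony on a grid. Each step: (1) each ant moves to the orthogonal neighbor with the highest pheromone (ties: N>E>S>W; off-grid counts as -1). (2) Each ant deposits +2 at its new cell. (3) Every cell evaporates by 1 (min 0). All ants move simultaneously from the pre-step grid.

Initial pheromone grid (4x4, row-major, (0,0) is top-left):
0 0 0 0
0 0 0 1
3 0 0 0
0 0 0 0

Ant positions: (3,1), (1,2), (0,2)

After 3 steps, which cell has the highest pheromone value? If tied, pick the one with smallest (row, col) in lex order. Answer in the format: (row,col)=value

Step 1: ant0:(3,1)->N->(2,1) | ant1:(1,2)->E->(1,3) | ant2:(0,2)->E->(0,3)
  grid max=2 at (1,3)
Step 2: ant0:(2,1)->W->(2,0) | ant1:(1,3)->N->(0,3) | ant2:(0,3)->S->(1,3)
  grid max=3 at (1,3)
Step 3: ant0:(2,0)->N->(1,0) | ant1:(0,3)->S->(1,3) | ant2:(1,3)->N->(0,3)
  grid max=4 at (1,3)
Final grid:
  0 0 0 3
  1 0 0 4
  2 0 0 0
  0 0 0 0
Max pheromone 4 at (1,3)

Answer: (1,3)=4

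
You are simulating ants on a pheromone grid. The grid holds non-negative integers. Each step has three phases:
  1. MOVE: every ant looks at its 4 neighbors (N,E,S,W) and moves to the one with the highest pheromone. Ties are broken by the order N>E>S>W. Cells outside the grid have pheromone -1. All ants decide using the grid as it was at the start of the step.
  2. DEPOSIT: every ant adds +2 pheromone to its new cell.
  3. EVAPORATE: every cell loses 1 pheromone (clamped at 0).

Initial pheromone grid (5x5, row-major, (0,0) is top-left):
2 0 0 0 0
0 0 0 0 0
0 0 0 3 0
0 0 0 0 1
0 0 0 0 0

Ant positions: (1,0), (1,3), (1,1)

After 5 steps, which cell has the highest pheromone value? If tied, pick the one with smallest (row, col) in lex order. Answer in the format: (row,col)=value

Answer: (0,0)=7

Derivation:
Step 1: ant0:(1,0)->N->(0,0) | ant1:(1,3)->S->(2,3) | ant2:(1,1)->N->(0,1)
  grid max=4 at (2,3)
Step 2: ant0:(0,0)->E->(0,1) | ant1:(2,3)->N->(1,3) | ant2:(0,1)->W->(0,0)
  grid max=4 at (0,0)
Step 3: ant0:(0,1)->W->(0,0) | ant1:(1,3)->S->(2,3) | ant2:(0,0)->E->(0,1)
  grid max=5 at (0,0)
Step 4: ant0:(0,0)->E->(0,1) | ant1:(2,3)->N->(1,3) | ant2:(0,1)->W->(0,0)
  grid max=6 at (0,0)
Step 5: ant0:(0,1)->W->(0,0) | ant1:(1,3)->S->(2,3) | ant2:(0,0)->E->(0,1)
  grid max=7 at (0,0)
Final grid:
  7 5 0 0 0
  0 0 0 0 0
  0 0 0 4 0
  0 0 0 0 0
  0 0 0 0 0
Max pheromone 7 at (0,0)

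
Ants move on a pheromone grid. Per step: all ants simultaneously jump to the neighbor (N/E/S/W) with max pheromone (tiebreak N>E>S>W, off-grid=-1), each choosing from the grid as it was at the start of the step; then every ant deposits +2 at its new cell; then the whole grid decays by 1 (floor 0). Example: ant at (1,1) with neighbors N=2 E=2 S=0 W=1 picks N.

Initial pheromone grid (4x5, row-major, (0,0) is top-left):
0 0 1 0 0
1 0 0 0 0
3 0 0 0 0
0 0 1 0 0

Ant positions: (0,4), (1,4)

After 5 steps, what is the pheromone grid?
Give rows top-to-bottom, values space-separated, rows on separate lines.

After step 1: ants at (1,4),(0,4)
  0 0 0 0 1
  0 0 0 0 1
  2 0 0 0 0
  0 0 0 0 0
After step 2: ants at (0,4),(1,4)
  0 0 0 0 2
  0 0 0 0 2
  1 0 0 0 0
  0 0 0 0 0
After step 3: ants at (1,4),(0,4)
  0 0 0 0 3
  0 0 0 0 3
  0 0 0 0 0
  0 0 0 0 0
After step 4: ants at (0,4),(1,4)
  0 0 0 0 4
  0 0 0 0 4
  0 0 0 0 0
  0 0 0 0 0
After step 5: ants at (1,4),(0,4)
  0 0 0 0 5
  0 0 0 0 5
  0 0 0 0 0
  0 0 0 0 0

0 0 0 0 5
0 0 0 0 5
0 0 0 0 0
0 0 0 0 0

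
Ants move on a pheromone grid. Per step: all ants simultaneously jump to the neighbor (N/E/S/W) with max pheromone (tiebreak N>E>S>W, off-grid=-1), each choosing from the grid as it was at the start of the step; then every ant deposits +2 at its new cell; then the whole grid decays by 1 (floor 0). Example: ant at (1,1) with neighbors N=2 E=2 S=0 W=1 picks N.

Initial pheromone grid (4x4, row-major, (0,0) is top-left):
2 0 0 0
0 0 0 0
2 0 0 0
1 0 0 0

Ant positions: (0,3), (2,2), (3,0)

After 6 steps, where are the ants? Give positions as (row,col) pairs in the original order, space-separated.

Step 1: ant0:(0,3)->S->(1,3) | ant1:(2,2)->N->(1,2) | ant2:(3,0)->N->(2,0)
  grid max=3 at (2,0)
Step 2: ant0:(1,3)->W->(1,2) | ant1:(1,2)->E->(1,3) | ant2:(2,0)->N->(1,0)
  grid max=2 at (1,2)
Step 3: ant0:(1,2)->E->(1,3) | ant1:(1,3)->W->(1,2) | ant2:(1,0)->S->(2,0)
  grid max=3 at (1,2)
Step 4: ant0:(1,3)->W->(1,2) | ant1:(1,2)->E->(1,3) | ant2:(2,0)->N->(1,0)
  grid max=4 at (1,2)
Step 5: ant0:(1,2)->E->(1,3) | ant1:(1,3)->W->(1,2) | ant2:(1,0)->S->(2,0)
  grid max=5 at (1,2)
Step 6: ant0:(1,3)->W->(1,2) | ant1:(1,2)->E->(1,3) | ant2:(2,0)->N->(1,0)
  grid max=6 at (1,2)

(1,2) (1,3) (1,0)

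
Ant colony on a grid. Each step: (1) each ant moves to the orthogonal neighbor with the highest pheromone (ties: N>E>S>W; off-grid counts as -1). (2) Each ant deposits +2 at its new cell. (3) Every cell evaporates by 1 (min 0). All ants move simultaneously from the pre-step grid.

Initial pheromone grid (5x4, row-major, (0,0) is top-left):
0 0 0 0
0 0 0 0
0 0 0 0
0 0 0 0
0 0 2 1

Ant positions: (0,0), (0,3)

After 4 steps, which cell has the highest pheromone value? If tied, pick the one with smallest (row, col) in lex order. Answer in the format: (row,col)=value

Step 1: ant0:(0,0)->E->(0,1) | ant1:(0,3)->S->(1,3)
  grid max=1 at (0,1)
Step 2: ant0:(0,1)->E->(0,2) | ant1:(1,3)->N->(0,3)
  grid max=1 at (0,2)
Step 3: ant0:(0,2)->E->(0,3) | ant1:(0,3)->W->(0,2)
  grid max=2 at (0,2)
Step 4: ant0:(0,3)->W->(0,2) | ant1:(0,2)->E->(0,3)
  grid max=3 at (0,2)
Final grid:
  0 0 3 3
  0 0 0 0
  0 0 0 0
  0 0 0 0
  0 0 0 0
Max pheromone 3 at (0,2)

Answer: (0,2)=3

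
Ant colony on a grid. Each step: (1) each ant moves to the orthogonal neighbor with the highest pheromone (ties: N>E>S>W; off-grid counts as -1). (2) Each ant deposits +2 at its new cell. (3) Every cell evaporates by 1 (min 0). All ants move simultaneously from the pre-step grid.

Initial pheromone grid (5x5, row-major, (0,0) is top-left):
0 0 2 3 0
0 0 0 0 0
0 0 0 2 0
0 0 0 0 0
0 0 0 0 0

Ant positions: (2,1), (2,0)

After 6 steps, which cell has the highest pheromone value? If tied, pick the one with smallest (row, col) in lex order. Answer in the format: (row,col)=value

Step 1: ant0:(2,1)->N->(1,1) | ant1:(2,0)->N->(1,0)
  grid max=2 at (0,3)
Step 2: ant0:(1,1)->W->(1,0) | ant1:(1,0)->E->(1,1)
  grid max=2 at (1,0)
Step 3: ant0:(1,0)->E->(1,1) | ant1:(1,1)->W->(1,0)
  grid max=3 at (1,0)
Step 4: ant0:(1,1)->W->(1,0) | ant1:(1,0)->E->(1,1)
  grid max=4 at (1,0)
Step 5: ant0:(1,0)->E->(1,1) | ant1:(1,1)->W->(1,0)
  grid max=5 at (1,0)
Step 6: ant0:(1,1)->W->(1,0) | ant1:(1,0)->E->(1,1)
  grid max=6 at (1,0)
Final grid:
  0 0 0 0 0
  6 6 0 0 0
  0 0 0 0 0
  0 0 0 0 0
  0 0 0 0 0
Max pheromone 6 at (1,0)

Answer: (1,0)=6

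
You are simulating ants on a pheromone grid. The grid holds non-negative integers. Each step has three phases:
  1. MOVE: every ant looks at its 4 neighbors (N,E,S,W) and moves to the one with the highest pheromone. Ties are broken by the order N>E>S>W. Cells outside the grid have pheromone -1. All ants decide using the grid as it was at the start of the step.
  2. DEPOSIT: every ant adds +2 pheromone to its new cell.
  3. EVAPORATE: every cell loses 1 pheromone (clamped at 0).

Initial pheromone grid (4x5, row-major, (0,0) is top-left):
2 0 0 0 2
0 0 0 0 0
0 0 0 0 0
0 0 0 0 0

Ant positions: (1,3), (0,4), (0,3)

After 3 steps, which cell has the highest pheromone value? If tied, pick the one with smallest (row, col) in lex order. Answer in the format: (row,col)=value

Answer: (0,4)=7

Derivation:
Step 1: ant0:(1,3)->N->(0,3) | ant1:(0,4)->S->(1,4) | ant2:(0,3)->E->(0,4)
  grid max=3 at (0,4)
Step 2: ant0:(0,3)->E->(0,4) | ant1:(1,4)->N->(0,4) | ant2:(0,4)->S->(1,4)
  grid max=6 at (0,4)
Step 3: ant0:(0,4)->S->(1,4) | ant1:(0,4)->S->(1,4) | ant2:(1,4)->N->(0,4)
  grid max=7 at (0,4)
Final grid:
  0 0 0 0 7
  0 0 0 0 5
  0 0 0 0 0
  0 0 0 0 0
Max pheromone 7 at (0,4)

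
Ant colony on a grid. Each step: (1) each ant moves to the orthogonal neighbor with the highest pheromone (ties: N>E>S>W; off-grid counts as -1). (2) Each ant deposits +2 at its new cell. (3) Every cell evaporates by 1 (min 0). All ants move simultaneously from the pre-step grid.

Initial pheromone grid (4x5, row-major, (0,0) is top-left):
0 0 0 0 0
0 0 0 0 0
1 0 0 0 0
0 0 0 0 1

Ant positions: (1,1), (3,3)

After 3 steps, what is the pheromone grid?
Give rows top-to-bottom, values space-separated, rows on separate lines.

After step 1: ants at (0,1),(3,4)
  0 1 0 0 0
  0 0 0 0 0
  0 0 0 0 0
  0 0 0 0 2
After step 2: ants at (0,2),(2,4)
  0 0 1 0 0
  0 0 0 0 0
  0 0 0 0 1
  0 0 0 0 1
After step 3: ants at (0,3),(3,4)
  0 0 0 1 0
  0 0 0 0 0
  0 0 0 0 0
  0 0 0 0 2

0 0 0 1 0
0 0 0 0 0
0 0 0 0 0
0 0 0 0 2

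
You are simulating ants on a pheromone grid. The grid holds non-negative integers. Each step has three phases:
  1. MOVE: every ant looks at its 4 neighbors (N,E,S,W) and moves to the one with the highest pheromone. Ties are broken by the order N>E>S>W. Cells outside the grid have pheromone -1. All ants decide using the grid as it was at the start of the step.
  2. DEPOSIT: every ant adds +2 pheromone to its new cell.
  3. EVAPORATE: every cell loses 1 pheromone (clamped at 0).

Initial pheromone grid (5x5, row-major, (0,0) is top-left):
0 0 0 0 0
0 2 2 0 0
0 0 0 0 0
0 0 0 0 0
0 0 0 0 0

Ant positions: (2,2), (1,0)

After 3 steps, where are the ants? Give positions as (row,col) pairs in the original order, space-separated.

Step 1: ant0:(2,2)->N->(1,2) | ant1:(1,0)->E->(1,1)
  grid max=3 at (1,1)
Step 2: ant0:(1,2)->W->(1,1) | ant1:(1,1)->E->(1,2)
  grid max=4 at (1,1)
Step 3: ant0:(1,1)->E->(1,2) | ant1:(1,2)->W->(1,1)
  grid max=5 at (1,1)

(1,2) (1,1)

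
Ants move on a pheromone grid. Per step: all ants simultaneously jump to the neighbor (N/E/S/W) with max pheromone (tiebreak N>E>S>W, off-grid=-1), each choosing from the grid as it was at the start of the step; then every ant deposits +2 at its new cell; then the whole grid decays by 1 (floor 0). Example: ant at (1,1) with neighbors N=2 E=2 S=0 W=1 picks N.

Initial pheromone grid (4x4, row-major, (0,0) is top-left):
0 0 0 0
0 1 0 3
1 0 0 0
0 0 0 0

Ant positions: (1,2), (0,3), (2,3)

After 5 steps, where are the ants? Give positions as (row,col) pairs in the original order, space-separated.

Step 1: ant0:(1,2)->E->(1,3) | ant1:(0,3)->S->(1,3) | ant2:(2,3)->N->(1,3)
  grid max=8 at (1,3)
Step 2: ant0:(1,3)->N->(0,3) | ant1:(1,3)->N->(0,3) | ant2:(1,3)->N->(0,3)
  grid max=7 at (1,3)
Step 3: ant0:(0,3)->S->(1,3) | ant1:(0,3)->S->(1,3) | ant2:(0,3)->S->(1,3)
  grid max=12 at (1,3)
Step 4: ant0:(1,3)->N->(0,3) | ant1:(1,3)->N->(0,3) | ant2:(1,3)->N->(0,3)
  grid max=11 at (1,3)
Step 5: ant0:(0,3)->S->(1,3) | ant1:(0,3)->S->(1,3) | ant2:(0,3)->S->(1,3)
  grid max=16 at (1,3)

(1,3) (1,3) (1,3)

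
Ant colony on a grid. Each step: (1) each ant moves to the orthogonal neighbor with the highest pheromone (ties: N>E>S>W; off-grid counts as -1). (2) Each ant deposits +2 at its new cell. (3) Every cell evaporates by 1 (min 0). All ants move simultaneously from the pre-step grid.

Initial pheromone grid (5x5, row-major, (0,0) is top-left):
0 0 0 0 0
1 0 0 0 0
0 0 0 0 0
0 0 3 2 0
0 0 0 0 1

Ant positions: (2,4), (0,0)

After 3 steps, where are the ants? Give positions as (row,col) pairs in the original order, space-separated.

Step 1: ant0:(2,4)->N->(1,4) | ant1:(0,0)->S->(1,0)
  grid max=2 at (1,0)
Step 2: ant0:(1,4)->N->(0,4) | ant1:(1,0)->N->(0,0)
  grid max=1 at (0,0)
Step 3: ant0:(0,4)->S->(1,4) | ant1:(0,0)->S->(1,0)
  grid max=2 at (1,0)

(1,4) (1,0)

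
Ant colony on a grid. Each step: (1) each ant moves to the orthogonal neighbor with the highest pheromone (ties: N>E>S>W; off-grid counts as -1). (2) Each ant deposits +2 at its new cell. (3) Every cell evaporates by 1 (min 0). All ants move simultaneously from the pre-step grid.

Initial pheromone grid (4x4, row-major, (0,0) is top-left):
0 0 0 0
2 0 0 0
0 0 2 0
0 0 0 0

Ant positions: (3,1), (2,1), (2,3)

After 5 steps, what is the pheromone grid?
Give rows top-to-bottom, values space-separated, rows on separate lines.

After step 1: ants at (2,1),(2,2),(2,2)
  0 0 0 0
  1 0 0 0
  0 1 5 0
  0 0 0 0
After step 2: ants at (2,2),(2,1),(2,1)
  0 0 0 0
  0 0 0 0
  0 4 6 0
  0 0 0 0
After step 3: ants at (2,1),(2,2),(2,2)
  0 0 0 0
  0 0 0 0
  0 5 9 0
  0 0 0 0
After step 4: ants at (2,2),(2,1),(2,1)
  0 0 0 0
  0 0 0 0
  0 8 10 0
  0 0 0 0
After step 5: ants at (2,1),(2,2),(2,2)
  0 0 0 0
  0 0 0 0
  0 9 13 0
  0 0 0 0

0 0 0 0
0 0 0 0
0 9 13 0
0 0 0 0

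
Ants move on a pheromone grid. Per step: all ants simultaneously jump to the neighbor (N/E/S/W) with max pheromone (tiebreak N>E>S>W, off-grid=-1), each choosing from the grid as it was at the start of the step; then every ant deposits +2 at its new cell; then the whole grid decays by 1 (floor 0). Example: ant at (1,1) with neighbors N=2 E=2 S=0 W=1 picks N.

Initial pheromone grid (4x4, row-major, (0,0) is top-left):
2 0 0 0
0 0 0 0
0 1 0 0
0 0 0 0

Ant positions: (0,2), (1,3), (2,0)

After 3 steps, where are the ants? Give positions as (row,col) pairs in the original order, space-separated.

Step 1: ant0:(0,2)->E->(0,3) | ant1:(1,3)->N->(0,3) | ant2:(2,0)->E->(2,1)
  grid max=3 at (0,3)
Step 2: ant0:(0,3)->S->(1,3) | ant1:(0,3)->S->(1,3) | ant2:(2,1)->N->(1,1)
  grid max=3 at (1,3)
Step 3: ant0:(1,3)->N->(0,3) | ant1:(1,3)->N->(0,3) | ant2:(1,1)->S->(2,1)
  grid max=5 at (0,3)

(0,3) (0,3) (2,1)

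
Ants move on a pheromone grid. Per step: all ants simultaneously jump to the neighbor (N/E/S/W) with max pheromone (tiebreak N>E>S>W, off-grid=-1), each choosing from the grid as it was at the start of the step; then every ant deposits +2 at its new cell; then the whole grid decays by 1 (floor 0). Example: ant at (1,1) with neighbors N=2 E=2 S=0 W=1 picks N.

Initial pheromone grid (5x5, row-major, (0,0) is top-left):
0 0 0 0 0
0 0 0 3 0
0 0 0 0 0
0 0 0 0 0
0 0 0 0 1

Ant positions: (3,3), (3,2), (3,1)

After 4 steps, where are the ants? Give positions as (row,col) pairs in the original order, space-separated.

Step 1: ant0:(3,3)->N->(2,3) | ant1:(3,2)->N->(2,2) | ant2:(3,1)->N->(2,1)
  grid max=2 at (1,3)
Step 2: ant0:(2,3)->N->(1,3) | ant1:(2,2)->E->(2,3) | ant2:(2,1)->E->(2,2)
  grid max=3 at (1,3)
Step 3: ant0:(1,3)->S->(2,3) | ant1:(2,3)->N->(1,3) | ant2:(2,2)->E->(2,3)
  grid max=5 at (2,3)
Step 4: ant0:(2,3)->N->(1,3) | ant1:(1,3)->S->(2,3) | ant2:(2,3)->N->(1,3)
  grid max=7 at (1,3)

(1,3) (2,3) (1,3)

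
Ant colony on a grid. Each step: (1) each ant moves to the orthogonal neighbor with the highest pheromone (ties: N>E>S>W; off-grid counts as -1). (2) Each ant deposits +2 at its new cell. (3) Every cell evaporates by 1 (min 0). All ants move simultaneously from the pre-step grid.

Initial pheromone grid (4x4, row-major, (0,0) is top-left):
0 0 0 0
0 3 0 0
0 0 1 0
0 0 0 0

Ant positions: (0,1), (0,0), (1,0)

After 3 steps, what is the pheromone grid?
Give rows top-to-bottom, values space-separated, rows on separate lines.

After step 1: ants at (1,1),(0,1),(1,1)
  0 1 0 0
  0 6 0 0
  0 0 0 0
  0 0 0 0
After step 2: ants at (0,1),(1,1),(0,1)
  0 4 0 0
  0 7 0 0
  0 0 0 0
  0 0 0 0
After step 3: ants at (1,1),(0,1),(1,1)
  0 5 0 0
  0 10 0 0
  0 0 0 0
  0 0 0 0

0 5 0 0
0 10 0 0
0 0 0 0
0 0 0 0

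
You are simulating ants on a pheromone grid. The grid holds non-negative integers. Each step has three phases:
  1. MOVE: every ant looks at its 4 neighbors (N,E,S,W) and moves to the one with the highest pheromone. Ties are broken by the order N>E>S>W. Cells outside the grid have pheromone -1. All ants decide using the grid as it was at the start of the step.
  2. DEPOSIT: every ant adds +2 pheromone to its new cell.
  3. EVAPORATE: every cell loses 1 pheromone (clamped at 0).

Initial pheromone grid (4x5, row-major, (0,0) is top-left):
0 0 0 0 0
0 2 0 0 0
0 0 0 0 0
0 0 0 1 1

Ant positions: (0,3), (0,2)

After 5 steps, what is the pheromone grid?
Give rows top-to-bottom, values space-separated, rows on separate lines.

After step 1: ants at (0,4),(0,3)
  0 0 0 1 1
  0 1 0 0 0
  0 0 0 0 0
  0 0 0 0 0
After step 2: ants at (0,3),(0,4)
  0 0 0 2 2
  0 0 0 0 0
  0 0 0 0 0
  0 0 0 0 0
After step 3: ants at (0,4),(0,3)
  0 0 0 3 3
  0 0 0 0 0
  0 0 0 0 0
  0 0 0 0 0
After step 4: ants at (0,3),(0,4)
  0 0 0 4 4
  0 0 0 0 0
  0 0 0 0 0
  0 0 0 0 0
After step 5: ants at (0,4),(0,3)
  0 0 0 5 5
  0 0 0 0 0
  0 0 0 0 0
  0 0 0 0 0

0 0 0 5 5
0 0 0 0 0
0 0 0 0 0
0 0 0 0 0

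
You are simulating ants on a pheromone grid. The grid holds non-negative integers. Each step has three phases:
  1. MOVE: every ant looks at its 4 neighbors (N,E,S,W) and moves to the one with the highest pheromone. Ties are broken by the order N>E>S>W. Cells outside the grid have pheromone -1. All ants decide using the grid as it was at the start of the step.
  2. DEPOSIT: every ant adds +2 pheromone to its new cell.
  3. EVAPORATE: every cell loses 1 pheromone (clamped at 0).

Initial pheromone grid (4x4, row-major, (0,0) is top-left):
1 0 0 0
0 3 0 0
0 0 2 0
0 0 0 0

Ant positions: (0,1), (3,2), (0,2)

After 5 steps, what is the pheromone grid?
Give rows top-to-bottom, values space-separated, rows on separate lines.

After step 1: ants at (1,1),(2,2),(0,3)
  0 0 0 1
  0 4 0 0
  0 0 3 0
  0 0 0 0
After step 2: ants at (0,1),(1,2),(1,3)
  0 1 0 0
  0 3 1 1
  0 0 2 0
  0 0 0 0
After step 3: ants at (1,1),(1,1),(1,2)
  0 0 0 0
  0 6 2 0
  0 0 1 0
  0 0 0 0
After step 4: ants at (1,2),(1,2),(1,1)
  0 0 0 0
  0 7 5 0
  0 0 0 0
  0 0 0 0
After step 5: ants at (1,1),(1,1),(1,2)
  0 0 0 0
  0 10 6 0
  0 0 0 0
  0 0 0 0

0 0 0 0
0 10 6 0
0 0 0 0
0 0 0 0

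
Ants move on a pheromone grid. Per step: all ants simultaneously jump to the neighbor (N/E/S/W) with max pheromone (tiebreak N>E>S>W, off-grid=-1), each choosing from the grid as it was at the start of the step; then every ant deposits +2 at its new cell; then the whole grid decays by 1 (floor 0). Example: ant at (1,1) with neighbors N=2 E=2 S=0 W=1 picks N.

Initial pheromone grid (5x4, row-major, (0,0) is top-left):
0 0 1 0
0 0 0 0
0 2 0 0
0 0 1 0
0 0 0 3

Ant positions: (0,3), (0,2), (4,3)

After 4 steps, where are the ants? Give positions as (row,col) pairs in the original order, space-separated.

Step 1: ant0:(0,3)->W->(0,2) | ant1:(0,2)->E->(0,3) | ant2:(4,3)->N->(3,3)
  grid max=2 at (0,2)
Step 2: ant0:(0,2)->E->(0,3) | ant1:(0,3)->W->(0,2) | ant2:(3,3)->S->(4,3)
  grid max=3 at (0,2)
Step 3: ant0:(0,3)->W->(0,2) | ant1:(0,2)->E->(0,3) | ant2:(4,3)->N->(3,3)
  grid max=4 at (0,2)
Step 4: ant0:(0,2)->E->(0,3) | ant1:(0,3)->W->(0,2) | ant2:(3,3)->S->(4,3)
  grid max=5 at (0,2)

(0,3) (0,2) (4,3)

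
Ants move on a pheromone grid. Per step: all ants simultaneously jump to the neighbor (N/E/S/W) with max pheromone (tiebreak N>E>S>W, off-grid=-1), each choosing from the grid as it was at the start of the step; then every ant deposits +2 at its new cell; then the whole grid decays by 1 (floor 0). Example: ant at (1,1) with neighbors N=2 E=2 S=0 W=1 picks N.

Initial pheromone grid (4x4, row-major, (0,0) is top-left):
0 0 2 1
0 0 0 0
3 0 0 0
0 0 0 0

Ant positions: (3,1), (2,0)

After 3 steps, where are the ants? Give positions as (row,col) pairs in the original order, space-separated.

Step 1: ant0:(3,1)->N->(2,1) | ant1:(2,0)->N->(1,0)
  grid max=2 at (2,0)
Step 2: ant0:(2,1)->W->(2,0) | ant1:(1,0)->S->(2,0)
  grid max=5 at (2,0)
Step 3: ant0:(2,0)->N->(1,0) | ant1:(2,0)->N->(1,0)
  grid max=4 at (2,0)

(1,0) (1,0)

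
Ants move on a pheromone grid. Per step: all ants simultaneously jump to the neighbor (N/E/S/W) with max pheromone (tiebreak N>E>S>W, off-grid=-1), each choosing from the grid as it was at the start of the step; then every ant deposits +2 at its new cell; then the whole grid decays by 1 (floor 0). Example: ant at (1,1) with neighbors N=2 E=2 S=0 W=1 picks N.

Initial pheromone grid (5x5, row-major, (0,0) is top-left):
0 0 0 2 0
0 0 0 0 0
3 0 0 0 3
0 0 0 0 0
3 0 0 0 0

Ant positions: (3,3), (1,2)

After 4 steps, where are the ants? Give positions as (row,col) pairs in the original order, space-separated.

Step 1: ant0:(3,3)->N->(2,3) | ant1:(1,2)->N->(0,2)
  grid max=2 at (2,0)
Step 2: ant0:(2,3)->E->(2,4) | ant1:(0,2)->E->(0,3)
  grid max=3 at (2,4)
Step 3: ant0:(2,4)->N->(1,4) | ant1:(0,3)->E->(0,4)
  grid max=2 at (2,4)
Step 4: ant0:(1,4)->S->(2,4) | ant1:(0,4)->S->(1,4)
  grid max=3 at (2,4)

(2,4) (1,4)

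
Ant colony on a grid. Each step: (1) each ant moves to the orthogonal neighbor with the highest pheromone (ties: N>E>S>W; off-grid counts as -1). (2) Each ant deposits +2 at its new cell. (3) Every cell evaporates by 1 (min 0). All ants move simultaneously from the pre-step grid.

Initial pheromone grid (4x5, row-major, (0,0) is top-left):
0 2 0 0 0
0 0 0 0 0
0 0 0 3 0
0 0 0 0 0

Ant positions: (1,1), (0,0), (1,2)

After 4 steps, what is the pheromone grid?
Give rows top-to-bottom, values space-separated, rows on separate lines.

After step 1: ants at (0,1),(0,1),(0,2)
  0 5 1 0 0
  0 0 0 0 0
  0 0 0 2 0
  0 0 0 0 0
After step 2: ants at (0,2),(0,2),(0,1)
  0 6 4 0 0
  0 0 0 0 0
  0 0 0 1 0
  0 0 0 0 0
After step 3: ants at (0,1),(0,1),(0,2)
  0 9 5 0 0
  0 0 0 0 0
  0 0 0 0 0
  0 0 0 0 0
After step 4: ants at (0,2),(0,2),(0,1)
  0 10 8 0 0
  0 0 0 0 0
  0 0 0 0 0
  0 0 0 0 0

0 10 8 0 0
0 0 0 0 0
0 0 0 0 0
0 0 0 0 0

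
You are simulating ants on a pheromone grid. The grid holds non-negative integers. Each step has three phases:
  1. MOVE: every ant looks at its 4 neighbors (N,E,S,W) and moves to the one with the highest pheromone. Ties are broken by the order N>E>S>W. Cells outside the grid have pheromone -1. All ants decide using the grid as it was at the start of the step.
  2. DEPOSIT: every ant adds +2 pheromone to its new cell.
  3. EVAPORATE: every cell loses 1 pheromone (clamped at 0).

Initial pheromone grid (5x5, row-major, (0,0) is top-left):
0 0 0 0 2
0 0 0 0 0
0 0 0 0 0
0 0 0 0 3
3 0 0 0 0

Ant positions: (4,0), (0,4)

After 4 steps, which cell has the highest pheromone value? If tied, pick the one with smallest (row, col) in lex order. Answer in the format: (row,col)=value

Answer: (4,0)=3

Derivation:
Step 1: ant0:(4,0)->N->(3,0) | ant1:(0,4)->S->(1,4)
  grid max=2 at (3,4)
Step 2: ant0:(3,0)->S->(4,0) | ant1:(1,4)->N->(0,4)
  grid max=3 at (4,0)
Step 3: ant0:(4,0)->N->(3,0) | ant1:(0,4)->S->(1,4)
  grid max=2 at (4,0)
Step 4: ant0:(3,0)->S->(4,0) | ant1:(1,4)->N->(0,4)
  grid max=3 at (4,0)
Final grid:
  0 0 0 0 2
  0 0 0 0 0
  0 0 0 0 0
  0 0 0 0 0
  3 0 0 0 0
Max pheromone 3 at (4,0)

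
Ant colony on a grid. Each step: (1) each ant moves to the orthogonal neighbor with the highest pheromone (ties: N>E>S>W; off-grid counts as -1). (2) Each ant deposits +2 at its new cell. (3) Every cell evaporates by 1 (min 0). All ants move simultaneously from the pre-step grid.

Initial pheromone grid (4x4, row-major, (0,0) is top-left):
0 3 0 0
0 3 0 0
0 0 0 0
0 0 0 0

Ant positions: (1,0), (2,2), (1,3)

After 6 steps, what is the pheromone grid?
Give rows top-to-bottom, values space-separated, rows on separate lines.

After step 1: ants at (1,1),(1,2),(0,3)
  0 2 0 1
  0 4 1 0
  0 0 0 0
  0 0 0 0
After step 2: ants at (0,1),(1,1),(1,3)
  0 3 0 0
  0 5 0 1
  0 0 0 0
  0 0 0 0
After step 3: ants at (1,1),(0,1),(0,3)
  0 4 0 1
  0 6 0 0
  0 0 0 0
  0 0 0 0
After step 4: ants at (0,1),(1,1),(1,3)
  0 5 0 0
  0 7 0 1
  0 0 0 0
  0 0 0 0
After step 5: ants at (1,1),(0,1),(0,3)
  0 6 0 1
  0 8 0 0
  0 0 0 0
  0 0 0 0
After step 6: ants at (0,1),(1,1),(1,3)
  0 7 0 0
  0 9 0 1
  0 0 0 0
  0 0 0 0

0 7 0 0
0 9 0 1
0 0 0 0
0 0 0 0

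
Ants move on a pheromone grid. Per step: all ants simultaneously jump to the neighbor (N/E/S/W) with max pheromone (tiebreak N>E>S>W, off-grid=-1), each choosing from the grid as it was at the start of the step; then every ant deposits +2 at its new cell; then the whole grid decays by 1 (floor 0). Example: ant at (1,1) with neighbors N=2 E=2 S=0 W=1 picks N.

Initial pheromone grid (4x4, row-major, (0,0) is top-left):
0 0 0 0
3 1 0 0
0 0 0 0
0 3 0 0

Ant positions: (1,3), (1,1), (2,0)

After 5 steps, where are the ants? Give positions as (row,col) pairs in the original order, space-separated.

Step 1: ant0:(1,3)->N->(0,3) | ant1:(1,1)->W->(1,0) | ant2:(2,0)->N->(1,0)
  grid max=6 at (1,0)
Step 2: ant0:(0,3)->S->(1,3) | ant1:(1,0)->N->(0,0) | ant2:(1,0)->N->(0,0)
  grid max=5 at (1,0)
Step 3: ant0:(1,3)->N->(0,3) | ant1:(0,0)->S->(1,0) | ant2:(0,0)->S->(1,0)
  grid max=8 at (1,0)
Step 4: ant0:(0,3)->S->(1,3) | ant1:(1,0)->N->(0,0) | ant2:(1,0)->N->(0,0)
  grid max=7 at (1,0)
Step 5: ant0:(1,3)->N->(0,3) | ant1:(0,0)->S->(1,0) | ant2:(0,0)->S->(1,0)
  grid max=10 at (1,0)

(0,3) (1,0) (1,0)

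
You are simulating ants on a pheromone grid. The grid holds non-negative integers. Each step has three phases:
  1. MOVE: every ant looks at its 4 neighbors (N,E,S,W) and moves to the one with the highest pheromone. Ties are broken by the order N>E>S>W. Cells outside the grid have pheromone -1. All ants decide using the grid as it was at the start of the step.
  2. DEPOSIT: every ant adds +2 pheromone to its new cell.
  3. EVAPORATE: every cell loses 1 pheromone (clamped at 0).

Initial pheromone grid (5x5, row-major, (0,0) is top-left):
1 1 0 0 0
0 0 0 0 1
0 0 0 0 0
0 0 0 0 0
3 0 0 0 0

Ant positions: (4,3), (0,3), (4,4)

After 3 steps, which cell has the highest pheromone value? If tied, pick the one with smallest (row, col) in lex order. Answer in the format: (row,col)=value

Answer: (3,3)=3

Derivation:
Step 1: ant0:(4,3)->N->(3,3) | ant1:(0,3)->E->(0,4) | ant2:(4,4)->N->(3,4)
  grid max=2 at (4,0)
Step 2: ant0:(3,3)->E->(3,4) | ant1:(0,4)->S->(1,4) | ant2:(3,4)->W->(3,3)
  grid max=2 at (3,3)
Step 3: ant0:(3,4)->W->(3,3) | ant1:(1,4)->N->(0,4) | ant2:(3,3)->E->(3,4)
  grid max=3 at (3,3)
Final grid:
  0 0 0 0 1
  0 0 0 0 0
  0 0 0 0 0
  0 0 0 3 3
  0 0 0 0 0
Max pheromone 3 at (3,3)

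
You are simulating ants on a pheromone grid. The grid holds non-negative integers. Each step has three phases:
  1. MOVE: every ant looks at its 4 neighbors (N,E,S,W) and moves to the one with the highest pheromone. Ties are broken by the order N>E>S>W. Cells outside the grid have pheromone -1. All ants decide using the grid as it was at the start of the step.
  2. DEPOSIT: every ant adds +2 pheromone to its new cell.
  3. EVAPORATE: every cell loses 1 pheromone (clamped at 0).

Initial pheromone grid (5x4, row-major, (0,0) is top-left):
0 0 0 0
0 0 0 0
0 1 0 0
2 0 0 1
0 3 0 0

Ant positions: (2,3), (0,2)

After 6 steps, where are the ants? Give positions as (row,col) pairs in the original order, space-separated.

Step 1: ant0:(2,3)->S->(3,3) | ant1:(0,2)->E->(0,3)
  grid max=2 at (3,3)
Step 2: ant0:(3,3)->N->(2,3) | ant1:(0,3)->S->(1,3)
  grid max=1 at (1,3)
Step 3: ant0:(2,3)->N->(1,3) | ant1:(1,3)->S->(2,3)
  grid max=2 at (1,3)
Step 4: ant0:(1,3)->S->(2,3) | ant1:(2,3)->N->(1,3)
  grid max=3 at (1,3)
Step 5: ant0:(2,3)->N->(1,3) | ant1:(1,3)->S->(2,3)
  grid max=4 at (1,3)
Step 6: ant0:(1,3)->S->(2,3) | ant1:(2,3)->N->(1,3)
  grid max=5 at (1,3)

(2,3) (1,3)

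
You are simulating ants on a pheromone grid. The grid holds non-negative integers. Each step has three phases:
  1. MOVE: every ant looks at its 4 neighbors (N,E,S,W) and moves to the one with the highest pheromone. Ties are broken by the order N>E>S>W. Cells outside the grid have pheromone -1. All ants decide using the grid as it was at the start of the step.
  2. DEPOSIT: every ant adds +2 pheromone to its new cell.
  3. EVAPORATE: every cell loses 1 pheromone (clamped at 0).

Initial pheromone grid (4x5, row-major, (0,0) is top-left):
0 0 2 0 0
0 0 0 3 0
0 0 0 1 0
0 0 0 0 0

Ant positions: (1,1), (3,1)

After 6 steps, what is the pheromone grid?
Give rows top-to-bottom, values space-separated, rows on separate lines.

After step 1: ants at (0,1),(2,1)
  0 1 1 0 0
  0 0 0 2 0
  0 1 0 0 0
  0 0 0 0 0
After step 2: ants at (0,2),(1,1)
  0 0 2 0 0
  0 1 0 1 0
  0 0 0 0 0
  0 0 0 0 0
After step 3: ants at (0,3),(0,1)
  0 1 1 1 0
  0 0 0 0 0
  0 0 0 0 0
  0 0 0 0 0
After step 4: ants at (0,2),(0,2)
  0 0 4 0 0
  0 0 0 0 0
  0 0 0 0 0
  0 0 0 0 0
After step 5: ants at (0,3),(0,3)
  0 0 3 3 0
  0 0 0 0 0
  0 0 0 0 0
  0 0 0 0 0
After step 6: ants at (0,2),(0,2)
  0 0 6 2 0
  0 0 0 0 0
  0 0 0 0 0
  0 0 0 0 0

0 0 6 2 0
0 0 0 0 0
0 0 0 0 0
0 0 0 0 0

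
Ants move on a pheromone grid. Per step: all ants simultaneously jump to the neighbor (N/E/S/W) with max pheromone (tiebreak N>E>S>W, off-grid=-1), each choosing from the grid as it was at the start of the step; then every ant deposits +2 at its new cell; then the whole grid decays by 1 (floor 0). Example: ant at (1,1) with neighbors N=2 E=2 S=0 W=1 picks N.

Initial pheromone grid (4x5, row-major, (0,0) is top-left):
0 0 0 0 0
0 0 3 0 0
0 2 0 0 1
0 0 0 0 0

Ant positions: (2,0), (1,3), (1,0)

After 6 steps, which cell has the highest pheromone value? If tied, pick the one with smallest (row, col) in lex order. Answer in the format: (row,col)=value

Step 1: ant0:(2,0)->E->(2,1) | ant1:(1,3)->W->(1,2) | ant2:(1,0)->N->(0,0)
  grid max=4 at (1,2)
Step 2: ant0:(2,1)->N->(1,1) | ant1:(1,2)->N->(0,2) | ant2:(0,0)->E->(0,1)
  grid max=3 at (1,2)
Step 3: ant0:(1,1)->E->(1,2) | ant1:(0,2)->S->(1,2) | ant2:(0,1)->E->(0,2)
  grid max=6 at (1,2)
Step 4: ant0:(1,2)->N->(0,2) | ant1:(1,2)->N->(0,2) | ant2:(0,2)->S->(1,2)
  grid max=7 at (1,2)
Step 5: ant0:(0,2)->S->(1,2) | ant1:(0,2)->S->(1,2) | ant2:(1,2)->N->(0,2)
  grid max=10 at (1,2)
Step 6: ant0:(1,2)->N->(0,2) | ant1:(1,2)->N->(0,2) | ant2:(0,2)->S->(1,2)
  grid max=11 at (1,2)
Final grid:
  0 0 9 0 0
  0 0 11 0 0
  0 0 0 0 0
  0 0 0 0 0
Max pheromone 11 at (1,2)

Answer: (1,2)=11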